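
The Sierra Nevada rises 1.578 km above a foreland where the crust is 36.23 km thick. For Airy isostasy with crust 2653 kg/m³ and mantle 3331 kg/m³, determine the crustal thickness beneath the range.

Root depth r = h ρ_c / (ρ_m − ρ_c) = 1.578 km × 2653 / 678 = 6.175 km.
Total thickness = T + h + r = 36.23 km + 1.578 km + 6.175 km = 44 km.

44 km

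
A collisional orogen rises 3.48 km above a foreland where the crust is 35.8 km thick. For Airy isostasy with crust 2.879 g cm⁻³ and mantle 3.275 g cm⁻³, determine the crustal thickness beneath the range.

64.6 km

Root depth r = h ρ_c / (ρ_m − ρ_c) = 3.48 km × 2.879 / 0.396 = 25.3 km.
Total thickness = T + h + r = 35.8 km + 3.48 km + 25.3 km = 64.6 km.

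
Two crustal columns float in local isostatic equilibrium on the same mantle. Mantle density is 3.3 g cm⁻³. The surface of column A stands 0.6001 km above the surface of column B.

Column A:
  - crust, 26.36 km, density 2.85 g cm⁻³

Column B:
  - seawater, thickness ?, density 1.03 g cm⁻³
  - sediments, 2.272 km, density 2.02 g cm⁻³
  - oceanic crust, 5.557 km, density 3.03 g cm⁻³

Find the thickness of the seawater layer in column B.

2.41 km

Take the compensation level at the base of the deeper column (depth z_c below the surface of column A) and equate Σ ρ_i t_i down to z_c; mantle fills any gap and the z_c terms cancel.
Column A: 26.36×2.85 + (z_c − 26.36)×3.3
Column B: 0.6001×0 + x×1.03 + 2.272×2.02 + 5.557×3.03 + (z_c − 0.6001 − 7.829 − x)×3.3
The z_c×3.3 term appears on both sides and cancels. Collect the known terms of each column as K = Σ(ρt)_known − 3.3 × (depth of known layers): K_A = 75.126 − 3.3×26.36 = −11.862; K_B = 21.42715 − 3.3×(0.6001 + 7.829) = −6.38888.
Balance: K_A = K_B − x×(3.3 − 1.03), so x = (K_B − K_A)/(3.3 − 1.03) = 5.47312/2.27 = 2.41 km.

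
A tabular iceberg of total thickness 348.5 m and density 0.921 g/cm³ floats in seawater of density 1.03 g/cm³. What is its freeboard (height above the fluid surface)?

Floating equilibrium: submerged depth d = t ρ_obj/ρ_fluid = 348.5 m × 0.921/1.03 = 311.6 m.
Freeboard = t − d = 348.5 m − 311.6 m = 36.9 m.

36.9 m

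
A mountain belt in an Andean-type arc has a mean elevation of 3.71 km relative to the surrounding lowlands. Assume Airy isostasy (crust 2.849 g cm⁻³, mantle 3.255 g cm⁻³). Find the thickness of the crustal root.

26 km

Balancing pressure at the compensation depth: the weight of the topography is balanced by the buoyancy of the root, ρ_c h = (ρ_m − ρ_c) r.
r = h · ρ_c / (ρ_m − ρ_c) = 3.71 km × 2.849 / (3.255 − 2.849) = 26 km.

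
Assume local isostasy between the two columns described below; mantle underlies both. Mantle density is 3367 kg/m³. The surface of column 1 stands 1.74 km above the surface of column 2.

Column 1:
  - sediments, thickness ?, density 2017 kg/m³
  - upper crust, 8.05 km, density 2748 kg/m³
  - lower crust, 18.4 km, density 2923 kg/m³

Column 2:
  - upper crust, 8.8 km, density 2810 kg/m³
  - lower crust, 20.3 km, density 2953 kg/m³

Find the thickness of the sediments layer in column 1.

4.45 km

Take the compensation level at the base of the deeper column (depth z_c below the surface of column 1) and equate Σ ρ_i t_i down to z_c; mantle fills any gap and the z_c terms cancel.
Column 1: x×2017 + 8.05×2748 + 18.4×2923 + (z_c − 26.45 − x)×3367
Column 2: 1.74×0 + 8.8×2810 + 20.3×2953 + (z_c − 1.74 − 29.1)×3367
The z_c×3367 term appears on both sides and cancels. Collect the known terms of each column as K = Σ(ρt)_known − 3367 × (depth of known layers): K_1 = 75904.6 − 3367×26.45 = −13152.55; K_2 = 84673.9 − 3367×(1.74 + 29.1) = −19164.38.
Balance: K_1 − x×(3367 − 2017) = K_2, so x = (K_1 − K_2)/(3367 − 2017) = 6011.83/1350 = 4.45 km.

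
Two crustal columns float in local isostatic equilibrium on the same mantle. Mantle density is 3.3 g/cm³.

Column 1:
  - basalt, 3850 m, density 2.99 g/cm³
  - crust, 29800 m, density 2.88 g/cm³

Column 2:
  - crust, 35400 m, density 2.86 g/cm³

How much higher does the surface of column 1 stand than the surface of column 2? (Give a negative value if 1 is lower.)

−566 m

For any compensation level in the mantle, the mantle terms cancel and isostasy reduces to e = (Σt_1 − Σt_2) − (Σ(ρt)_1 − Σ(ρt)_2) / ρ_m.
Σt_1 = 33650 m; Σt_2 = 35400 m; Σ(ρt)_1 = 97335.5; Σ(ρt)_2 = 101244 (in m·g/cm³).
e = (33650 − 35400) − (97335.5 − 101244) / 3.3 = −566 m.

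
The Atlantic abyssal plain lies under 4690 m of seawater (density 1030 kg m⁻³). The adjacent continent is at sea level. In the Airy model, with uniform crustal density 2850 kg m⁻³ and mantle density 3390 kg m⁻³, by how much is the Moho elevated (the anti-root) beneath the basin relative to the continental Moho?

Balancing pressure at the compensation depth: replacing crust with seawater at the top is compensated by replacing crust with mantle at the base: d (ρ_c − ρ_w) = a (ρ_m − ρ_c).
a = d (ρ_c − ρ_w)/(ρ_m − ρ_c) = 4690 m × 1820/540 = 15800 m.

15800 m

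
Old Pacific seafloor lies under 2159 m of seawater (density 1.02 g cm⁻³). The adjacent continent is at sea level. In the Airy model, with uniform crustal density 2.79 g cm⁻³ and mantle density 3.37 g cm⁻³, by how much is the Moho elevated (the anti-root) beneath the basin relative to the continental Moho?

6590 m

Equating mass per unit area of the two columns: replacing crust with seawater at the top is compensated by replacing crust with mantle at the base: d (ρ_c − ρ_w) = a (ρ_m − ρ_c).
a = d (ρ_c − ρ_w)/(ρ_m − ρ_c) = 2159 m × 1.77/0.58 = 6590 m.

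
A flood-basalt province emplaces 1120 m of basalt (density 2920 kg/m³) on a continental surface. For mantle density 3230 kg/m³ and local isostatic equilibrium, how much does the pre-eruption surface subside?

1010 m

Subaerial loading: s = t ρ_load / ρ_m.
s = 1120 m × 2920/3230 = 1010 m.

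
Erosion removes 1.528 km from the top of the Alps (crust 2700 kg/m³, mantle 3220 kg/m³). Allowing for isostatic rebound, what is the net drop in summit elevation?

Rebound u = e ρ_c/ρ_m = 1.528 km × 2700/3220 = 1.281 km.
Net surface drop = e − u = 1.528 km − 1.281 km = e (ρ_m − ρ_c)/ρ_m = 0.247 km.

0.247 km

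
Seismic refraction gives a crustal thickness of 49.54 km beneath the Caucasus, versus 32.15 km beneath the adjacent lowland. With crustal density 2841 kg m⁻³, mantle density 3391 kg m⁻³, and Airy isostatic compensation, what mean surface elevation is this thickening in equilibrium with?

Excess crust Δ = 49.54 km − 32.15 km = 17.39 km, split between elevation h and root r with h + r = Δ.
Airy balance ρ_c h = (ρ_m − ρ_c) r gives r = h ρ_c/(ρ_m − ρ_c), so h (1 + ρ_c/(ρ_m − ρ_c)) = Δ, i.e. h = Δ (ρ_m − ρ_c)/ρ_m.
h = 17.39 km × 550/3391 = 2.82 km.

2.82 km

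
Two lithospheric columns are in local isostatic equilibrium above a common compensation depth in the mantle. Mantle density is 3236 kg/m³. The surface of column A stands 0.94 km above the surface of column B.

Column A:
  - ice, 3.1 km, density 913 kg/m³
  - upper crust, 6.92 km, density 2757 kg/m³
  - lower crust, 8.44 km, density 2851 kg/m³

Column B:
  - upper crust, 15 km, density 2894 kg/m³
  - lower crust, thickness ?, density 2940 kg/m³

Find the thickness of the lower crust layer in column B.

18.9 km

Take the compensation level at the base of the deeper column (depth z_c below the surface of column A) and equate Σ ρ_i t_i down to z_c; mantle fills any gap and the z_c terms cancel.
Column A: 3.1×913 + 6.92×2757 + 8.44×2851 + (z_c − 18.46)×3236
Column B: 0.94×0 + 15×2894 + x×2940 + (z_c − 0.94 − 15 − x)×3236
The z_c×3236 term appears on both sides and cancels. Collect the known terms of each column as K = Σ(ρt)_known − 3236 × (depth of known layers): K_A = 45971.18 − 3236×18.46 = −13765.38; K_B = 43410 − 3236×(0.94 + 15) = −8171.84.
Balance: K_A = K_B − x×(3236 − 2940), so x = (K_B − K_A)/(3236 − 2940) = 5593.54/296 = 18.9 km.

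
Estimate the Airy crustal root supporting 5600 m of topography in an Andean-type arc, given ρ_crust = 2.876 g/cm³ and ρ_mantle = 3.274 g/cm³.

40500 m

By Archimedes' principle applied to the lithosphere: the weight of the topography is balanced by the buoyancy of the root, ρ_c h = (ρ_m − ρ_c) r.
r = h · ρ_c / (ρ_m − ρ_c) = 5600 m × 2.876 / (3.274 − 2.876) = 40500 m.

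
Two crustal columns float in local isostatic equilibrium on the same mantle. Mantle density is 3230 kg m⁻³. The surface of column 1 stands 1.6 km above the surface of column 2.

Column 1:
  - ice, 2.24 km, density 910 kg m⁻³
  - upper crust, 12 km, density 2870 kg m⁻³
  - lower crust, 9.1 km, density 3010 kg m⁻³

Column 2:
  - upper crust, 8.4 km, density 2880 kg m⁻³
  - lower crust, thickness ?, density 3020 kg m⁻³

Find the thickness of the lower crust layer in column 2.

16.2 km

Take the compensation level at the base of the deeper column (depth z_c below the surface of column 1) and equate Σ ρ_i t_i down to z_c; mantle fills any gap and the z_c terms cancel.
Column 1: 2.24×910 + 12×2870 + 9.1×3010 + (z_c − 23.34)×3230
Column 2: 1.6×0 + 8.4×2880 + x×3020 + (z_c − 1.6 − 8.4 − x)×3230
The z_c×3230 term appears on both sides and cancels. Collect the known terms of each column as K = Σ(ρt)_known − 3230 × (depth of known layers): K_1 = 63869.4 − 3230×23.34 = −11518.8; K_2 = 24192 − 3230×(1.6 + 8.4) = −8108.
Balance: K_1 = K_2 − x×(3230 − 3020), so x = (K_2 − K_1)/(3230 − 3020) = 3410.8/210 = 16.2 km.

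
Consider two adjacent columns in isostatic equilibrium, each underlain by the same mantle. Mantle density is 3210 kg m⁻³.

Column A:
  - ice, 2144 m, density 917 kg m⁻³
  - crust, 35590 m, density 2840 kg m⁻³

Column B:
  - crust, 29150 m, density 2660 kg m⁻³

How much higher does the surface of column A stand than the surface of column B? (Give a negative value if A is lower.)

639 m

For any compensation level in the mantle, the mantle terms cancel and isostasy reduces to e = (Σt_A − Σt_B) − (Σ(ρt)_A − Σ(ρt)_B) / ρ_m.
Σt_A = 37734 m; Σt_B = 29150 m; Σ(ρt)_A = 103041648; Σ(ρt)_B = 77539000 (in m·kg m⁻³).
e = (37734 − 29150) − (103041648 − 77539000) / 3210 = 639 m.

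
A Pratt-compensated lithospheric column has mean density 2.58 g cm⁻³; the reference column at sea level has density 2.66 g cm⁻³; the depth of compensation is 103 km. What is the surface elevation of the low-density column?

ρ_ref D = ρ (D + h) → h = D (ρ_ref − ρ)/ρ.
h = 103 km × (2.66 − 2.58)/2.58 = 3.19 km.

3.19 km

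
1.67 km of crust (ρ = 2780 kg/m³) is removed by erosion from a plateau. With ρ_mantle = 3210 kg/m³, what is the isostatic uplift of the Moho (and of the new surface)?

Unloading: uplift u = e ρ_c/ρ_m = 1.67 km × 2780/3210 = 1.45 km.

1.45 km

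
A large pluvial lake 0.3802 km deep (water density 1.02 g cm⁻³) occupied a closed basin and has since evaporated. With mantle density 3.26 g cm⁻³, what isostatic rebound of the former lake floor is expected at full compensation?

u = d ρ_w/ρ_m = 0.3802 km × 1.02/3.26 = 0.119 km.

0.119 km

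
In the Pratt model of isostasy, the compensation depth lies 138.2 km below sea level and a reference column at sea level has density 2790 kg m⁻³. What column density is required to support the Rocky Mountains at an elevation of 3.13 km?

Pratt balance: ρ_ref D = ρ (D + h).
ρ = ρ_ref D/(D + h) = 2790 × 138.2 km/(138.2 km + 3.13 km) = 2730 kg m⁻³.

2730 kg m⁻³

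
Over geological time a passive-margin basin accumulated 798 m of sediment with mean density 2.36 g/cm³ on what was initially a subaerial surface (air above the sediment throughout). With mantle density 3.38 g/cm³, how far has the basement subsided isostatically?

557 m

Subaerial load: s = t ρ_sed / ρ_m = 798 m × 2.36/3.38 = 557 m.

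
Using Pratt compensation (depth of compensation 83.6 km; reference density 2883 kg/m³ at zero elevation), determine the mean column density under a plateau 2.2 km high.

2810 kg/m³

Pratt balance: ρ_ref D = ρ (D + h).
ρ = ρ_ref D/(D + h) = 2883 × 83.6 km/(83.6 km + 2.2 km) = 2810 kg/m³.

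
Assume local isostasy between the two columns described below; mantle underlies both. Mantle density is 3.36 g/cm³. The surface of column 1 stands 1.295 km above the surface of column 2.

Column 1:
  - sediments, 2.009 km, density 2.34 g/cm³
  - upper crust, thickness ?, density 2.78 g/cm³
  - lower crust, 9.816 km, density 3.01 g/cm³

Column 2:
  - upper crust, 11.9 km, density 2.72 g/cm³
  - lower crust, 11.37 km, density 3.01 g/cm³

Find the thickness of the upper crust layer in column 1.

Take the compensation level at the base of the deeper column (depth z_c below the surface of column 1) and equate Σ ρ_i t_i down to z_c; mantle fills any gap and the z_c terms cancel.
Column 1: 2.009×2.34 + x×2.78 + 9.816×3.01 + (z_c − 11.825 − x)×3.36
Column 2: 1.295×0 + 11.9×2.72 + 11.37×3.01 + (z_c − 1.295 − 23.27)×3.36
The z_c×3.36 term appears on both sides and cancels. Collect the known terms of each column as K = Σ(ρt)_known − 3.36 × (depth of known layers): K_1 = 34.24722 − 3.36×11.825 = −5.48478; K_2 = 66.5917 − 3.36×(1.295 + 23.27) = −15.9467.
Balance: K_1 − x×(3.36 − 2.78) = K_2, so x = (K_1 − K_2)/(3.36 − 2.78) = 10.4619/0.58 = 18 km.

18 km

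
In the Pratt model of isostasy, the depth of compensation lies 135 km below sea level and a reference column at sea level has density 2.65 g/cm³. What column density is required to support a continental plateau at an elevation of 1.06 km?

Pratt balance: ρ_ref D = ρ (D + h).
ρ = ρ_ref D/(D + h) = 2.65 × 135 km/(135 km + 1.06 km) = 2.63 g/cm³.

2.63 g/cm³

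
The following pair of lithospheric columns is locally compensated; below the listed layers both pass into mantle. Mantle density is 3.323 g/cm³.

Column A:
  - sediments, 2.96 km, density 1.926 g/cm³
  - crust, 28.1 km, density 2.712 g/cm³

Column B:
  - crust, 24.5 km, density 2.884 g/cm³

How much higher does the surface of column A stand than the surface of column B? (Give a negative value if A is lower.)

For any compensation level in the mantle, the mantle terms cancel and isostasy reduces to e = (Σt_A − Σt_B) − (Σ(ρt)_A − Σ(ρt)_B) / ρ_m.
Σt_A = 31.06 km; Σt_B = 24.5 km; Σ(ρt)_A = 81.90816; Σ(ρt)_B = 70.658 (in km·g/cm³).
e = (31.06 − 24.5) − (81.90816 − 70.658) / 3.323 = 3.17 km.

3.17 km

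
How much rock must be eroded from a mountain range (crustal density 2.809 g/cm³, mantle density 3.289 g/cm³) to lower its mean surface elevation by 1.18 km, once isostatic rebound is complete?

Net drop Δ = e − u = e − e ρ_c/ρ_m = e (ρ_m − ρ_c)/ρ_m.
e = Δ ρ_m/(ρ_m − ρ_c) = 1.18 km × 3.289/0.48 = 8.09 km.

8.09 km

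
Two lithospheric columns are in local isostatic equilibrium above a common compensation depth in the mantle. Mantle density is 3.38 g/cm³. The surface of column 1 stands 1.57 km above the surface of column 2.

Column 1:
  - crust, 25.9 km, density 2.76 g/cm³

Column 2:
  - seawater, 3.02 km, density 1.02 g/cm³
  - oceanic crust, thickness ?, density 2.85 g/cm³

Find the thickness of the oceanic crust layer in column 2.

Take the compensation level at the base of the deeper column (depth z_c below the surface of column 1) and equate Σ ρ_i t_i down to z_c; mantle fills any gap and the z_c terms cancel.
Column 1: 25.9×2.76 + (z_c − 25.9)×3.38
Column 2: 1.57×0 + 3.02×1.02 + x×2.85 + (z_c − 1.57 − 3.02 − x)×3.38
The z_c×3.38 term appears on both sides and cancels. Collect the known terms of each column as K = Σ(ρt)_known − 3.38 × (depth of known layers): K_1 = 71.484 − 3.38×25.9 = −16.058; K_2 = 3.0804 − 3.38×(1.57 + 3.02) = −12.4338.
Balance: K_1 = K_2 − x×(3.38 − 2.85), so x = (K_2 − K_1)/(3.38 − 2.85) = 3.6242/0.53 = 6.84 km.

6.84 km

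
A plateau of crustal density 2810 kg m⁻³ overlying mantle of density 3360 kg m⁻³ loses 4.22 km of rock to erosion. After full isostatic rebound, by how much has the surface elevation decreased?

Rebound u = e ρ_c/ρ_m = 4.22 km × 2810/3360 = 3.529 km.
Net surface drop = e − u = 4.22 km − 3.529 km = e (ρ_m − ρ_c)/ρ_m = 0.691 km.

0.691 km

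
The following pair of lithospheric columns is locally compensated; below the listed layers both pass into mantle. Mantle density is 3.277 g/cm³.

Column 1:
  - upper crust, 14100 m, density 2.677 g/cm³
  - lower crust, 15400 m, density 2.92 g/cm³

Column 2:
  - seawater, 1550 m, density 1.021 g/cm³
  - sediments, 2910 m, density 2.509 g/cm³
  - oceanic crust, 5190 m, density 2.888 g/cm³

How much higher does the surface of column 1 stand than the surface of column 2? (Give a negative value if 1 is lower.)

1890 m

For any compensation level in the mantle, the mantle terms cancel and isostasy reduces to e = (Σt_1 − Σt_2) − (Σ(ρt)_1 − Σ(ρt)_2) / ρ_m.
Σt_1 = 29500 m; Σt_2 = 9650 m; Σ(ρt)_1 = 82713.7; Σ(ρt)_2 = 23872.46 (in m·g/cm³).
e = (29500 − 9650) − (82713.7 − 23872.46) / 3.277 = 1890 m.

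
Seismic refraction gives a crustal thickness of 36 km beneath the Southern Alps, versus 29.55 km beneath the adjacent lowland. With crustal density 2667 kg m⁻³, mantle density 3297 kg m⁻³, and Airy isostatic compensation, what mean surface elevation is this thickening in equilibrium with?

1.23 km

Excess crust Δ = 36 km − 29.55 km = 6.45 km, split between elevation h and root r with h + r = Δ.
Airy balance ρ_c h = (ρ_m − ρ_c) r gives r = h ρ_c/(ρ_m − ρ_c), so h (1 + ρ_c/(ρ_m − ρ_c)) = Δ, i.e. h = Δ (ρ_m − ρ_c)/ρ_m.
h = 6.45 km × 630/3297 = 1.23 km.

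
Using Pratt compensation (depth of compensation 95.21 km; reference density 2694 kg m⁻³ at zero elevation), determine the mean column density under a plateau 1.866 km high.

2640 kg m⁻³

Pratt balance: ρ_ref D = ρ (D + h).
ρ = ρ_ref D/(D + h) = 2694 × 95.21 km/(95.21 km + 1.866 km) = 2640 kg m⁻³.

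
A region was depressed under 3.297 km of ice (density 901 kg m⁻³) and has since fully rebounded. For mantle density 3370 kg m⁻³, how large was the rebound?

Removing the load lets mantle flow back in; uplift u satisfies ρ_ice t = ρ_m u.
u = t ρ_ice/ρ_m = 3.297 km × 901/3370 = 0.881 km.

0.881 km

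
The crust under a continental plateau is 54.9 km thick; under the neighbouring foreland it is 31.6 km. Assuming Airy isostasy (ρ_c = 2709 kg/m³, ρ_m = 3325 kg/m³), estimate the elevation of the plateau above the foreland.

4.32 km

Excess crust Δ = 54.9 km − 31.6 km = 23.3 km, split between elevation h and root r with h + r = Δ.
Airy balance ρ_c h = (ρ_m − ρ_c) r gives r = h ρ_c/(ρ_m − ρ_c), so h (1 + ρ_c/(ρ_m − ρ_c)) = Δ, i.e. h = Δ (ρ_m − ρ_c)/ρ_m.
h = 23.3 km × 616/3325 = 4.32 km.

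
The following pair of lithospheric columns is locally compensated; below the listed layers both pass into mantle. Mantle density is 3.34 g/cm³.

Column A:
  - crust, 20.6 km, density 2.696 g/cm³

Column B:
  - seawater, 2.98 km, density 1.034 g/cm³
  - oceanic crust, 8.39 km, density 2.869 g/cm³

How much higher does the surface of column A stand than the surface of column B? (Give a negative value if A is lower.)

For any compensation level in the mantle, the mantle terms cancel and isostasy reduces to e = (Σt_A − Σt_B) − (Σ(ρt)_A − Σ(ρt)_B) / ρ_m.
Σt_A = 20.6 km; Σt_B = 11.37 km; Σ(ρt)_A = 55.5376; Σ(ρt)_B = 27.15223 (in km·g/cm³).
e = (20.6 − 11.37) − (55.5376 − 27.15223) / 3.34 = 0.731 km.

0.731 km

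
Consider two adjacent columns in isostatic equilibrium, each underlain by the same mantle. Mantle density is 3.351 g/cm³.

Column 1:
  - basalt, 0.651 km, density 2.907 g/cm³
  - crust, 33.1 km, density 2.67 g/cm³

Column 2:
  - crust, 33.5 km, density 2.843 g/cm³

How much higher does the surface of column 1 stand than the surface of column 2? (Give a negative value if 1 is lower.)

1.73 km

For any compensation level in the mantle, the mantle terms cancel and isostasy reduces to e = (Σt_1 − Σt_2) − (Σ(ρt)_1 − Σ(ρt)_2) / ρ_m.
Σt_1 = 33.751 km; Σt_2 = 33.5 km; Σ(ρt)_1 = 90.269457; Σ(ρt)_2 = 95.2405 (in km·g/cm³).
e = (33.751 − 33.5) − (90.269457 − 95.2405) / 3.351 = 1.73 km.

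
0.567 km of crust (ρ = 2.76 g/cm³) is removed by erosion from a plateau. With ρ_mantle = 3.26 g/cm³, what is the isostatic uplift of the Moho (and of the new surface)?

0.48 km

Unloading: uplift u = e ρ_c/ρ_m = 0.567 km × 2.76/3.26 = 0.48 km.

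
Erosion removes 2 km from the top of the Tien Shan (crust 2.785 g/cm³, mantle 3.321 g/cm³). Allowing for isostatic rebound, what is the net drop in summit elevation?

0.323 km

Rebound u = e ρ_c/ρ_m = 2 km × 2.785/3.321 = 1.677 km.
Net surface drop = e − u = 2 km − 1.677 km = e (ρ_m − ρ_c)/ρ_m = 0.323 km.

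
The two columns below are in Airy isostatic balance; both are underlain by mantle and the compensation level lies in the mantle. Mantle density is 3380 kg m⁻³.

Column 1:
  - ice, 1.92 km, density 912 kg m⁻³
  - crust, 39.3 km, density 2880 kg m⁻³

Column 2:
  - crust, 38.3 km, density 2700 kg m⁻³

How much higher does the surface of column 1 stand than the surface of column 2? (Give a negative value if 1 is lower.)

For any compensation level in the mantle, the mantle terms cancel and isostasy reduces to e = (Σt_1 − Σt_2) − (Σ(ρt)_1 − Σ(ρt)_2) / ρ_m.
Σt_1 = 41.22 km; Σt_2 = 38.3 km; Σ(ρt)_1 = 114935.04; Σ(ρt)_2 = 103410 (in km·kg m⁻³).
e = (41.22 − 38.3) − (114935.04 − 103410) / 3380 = −0.49 km.

−0.49 km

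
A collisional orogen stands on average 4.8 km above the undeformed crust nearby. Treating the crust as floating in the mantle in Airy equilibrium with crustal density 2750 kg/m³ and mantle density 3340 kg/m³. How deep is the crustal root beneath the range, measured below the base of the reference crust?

22.4 km

Equating mass per unit area of the two columns: the weight of the topography is balanced by the buoyancy of the root, ρ_c h = (ρ_m − ρ_c) r.
r = h · ρ_c / (ρ_m − ρ_c) = 4.8 km × 2750 / (3340 − 2750) = 22.4 km.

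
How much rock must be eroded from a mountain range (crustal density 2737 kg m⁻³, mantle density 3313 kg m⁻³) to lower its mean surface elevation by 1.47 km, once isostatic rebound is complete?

8.46 km

Net drop Δ = e − u = e − e ρ_c/ρ_m = e (ρ_m − ρ_c)/ρ_m.
e = Δ ρ_m/(ρ_m − ρ_c) = 1.47 km × 3313/576 = 8.46 km.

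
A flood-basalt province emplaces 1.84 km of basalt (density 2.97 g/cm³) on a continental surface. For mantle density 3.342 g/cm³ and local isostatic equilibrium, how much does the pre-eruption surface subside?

Subaerial loading: s = t ρ_load / ρ_m.
s = 1.84 km × 2.97/3.342 = 1.64 km.

1.64 km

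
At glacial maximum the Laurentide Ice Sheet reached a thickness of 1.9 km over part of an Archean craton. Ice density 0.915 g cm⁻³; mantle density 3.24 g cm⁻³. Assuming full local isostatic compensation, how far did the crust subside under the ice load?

For local isostatic compensation: the ice load ρ_ice t is balanced by mantle displaced below, ρ_m s.
s = t ρ_ice / ρ_m = 1.9 km × 0.915/3.24 = 0.537 km.

0.537 km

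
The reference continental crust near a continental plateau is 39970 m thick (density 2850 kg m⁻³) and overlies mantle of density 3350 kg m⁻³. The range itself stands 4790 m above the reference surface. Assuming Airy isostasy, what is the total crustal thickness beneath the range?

72100 m

Root depth r = h ρ_c / (ρ_m − ρ_c) = 4790 m × 2850 / 500 = 27300 m.
Total thickness = T + h + r = 39970 m + 4790 m + 27300 m = 72100 m.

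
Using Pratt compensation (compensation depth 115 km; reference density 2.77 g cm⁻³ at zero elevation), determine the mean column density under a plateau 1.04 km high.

Pratt balance: ρ_ref D = ρ (D + h).
ρ = ρ_ref D/(D + h) = 2.77 × 115 km/(115 km + 1.04 km) = 2.75 g cm⁻³.

2.75 g cm⁻³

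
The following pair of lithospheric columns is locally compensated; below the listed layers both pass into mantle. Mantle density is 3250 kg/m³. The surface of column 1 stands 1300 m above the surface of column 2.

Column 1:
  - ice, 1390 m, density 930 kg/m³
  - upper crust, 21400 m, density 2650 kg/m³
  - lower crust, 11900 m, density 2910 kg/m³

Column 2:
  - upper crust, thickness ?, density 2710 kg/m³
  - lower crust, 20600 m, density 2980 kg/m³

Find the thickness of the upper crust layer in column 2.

19100 m

Take the compensation level at the base of the deeper column (depth z_c below the surface of column 1) and equate Σ ρ_i t_i down to z_c; mantle fills any gap and the z_c terms cancel.
Column 1: 1390×930 + 21400×2650 + 11900×2910 + (z_c − 34690)×3250
Column 2: 1300×0 + x×2710 + 20600×2980 + (z_c − 1300 − 20600 − x)×3250
The z_c×3250 term appears on both sides and cancels. Collect the known terms of each column as K = Σ(ρt)_known − 3250 × (depth of known layers): K_1 = 92631700 − 3250×34690 = −20110800; K_2 = 61388000 − 3250×(1300 + 20600) = −9787000.
Balance: K_1 = K_2 − x×(3250 − 2710), so x = (K_2 − K_1)/(3250 − 2710) = 10323800/540 = 19100 m.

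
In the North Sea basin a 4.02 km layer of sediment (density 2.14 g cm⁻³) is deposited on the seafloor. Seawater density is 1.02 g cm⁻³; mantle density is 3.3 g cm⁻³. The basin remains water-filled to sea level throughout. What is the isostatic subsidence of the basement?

Submarine loading: the sediment displaces seawater, and the subsidence is in turn flooded, so s (ρ_m − ρ_w) = t (ρ_sed − ρ_w).
s = 4.02 km × (2.14 − 1.02) / (3.3 − 1.02) = 1.97 km.

1.97 km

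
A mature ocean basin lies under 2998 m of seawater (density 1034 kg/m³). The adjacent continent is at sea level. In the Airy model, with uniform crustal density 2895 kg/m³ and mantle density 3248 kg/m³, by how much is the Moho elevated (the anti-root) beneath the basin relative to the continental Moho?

Balancing pressure at the compensation depth: replacing crust with seawater at the top is compensated by replacing crust with mantle at the base: d (ρ_c − ρ_w) = a (ρ_m − ρ_c).
a = d (ρ_c − ρ_w)/(ρ_m − ρ_c) = 2998 m × 1861/353 = 15800 m.

15800 m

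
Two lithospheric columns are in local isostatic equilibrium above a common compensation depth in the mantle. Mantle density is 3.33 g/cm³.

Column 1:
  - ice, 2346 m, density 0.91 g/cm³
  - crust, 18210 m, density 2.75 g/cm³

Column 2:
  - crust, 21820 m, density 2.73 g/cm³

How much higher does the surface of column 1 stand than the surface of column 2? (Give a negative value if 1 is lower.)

For any compensation level in the mantle, the mantle terms cancel and isostasy reduces to e = (Σt_1 − Σt_2) − (Σ(ρt)_1 − Σ(ρt)_2) / ρ_m.
Σt_1 = 20556 m; Σt_2 = 21820 m; Σ(ρt)_1 = 52212.36; Σ(ρt)_2 = 59568.6 (in m·g/cm³).
e = (20556 − 21820) − (52212.36 − 59568.6) / 3.33 = 945 m.

945 m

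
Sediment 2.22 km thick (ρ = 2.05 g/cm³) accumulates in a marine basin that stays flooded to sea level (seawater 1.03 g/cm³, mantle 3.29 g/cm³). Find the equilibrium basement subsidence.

Submarine loading: the sediment displaces seawater, and the subsidence is in turn flooded, so s (ρ_m − ρ_w) = t (ρ_sed − ρ_w).
s = 2.22 km × (2.05 − 1.03) / (3.29 − 1.03) = 1 km.

1 km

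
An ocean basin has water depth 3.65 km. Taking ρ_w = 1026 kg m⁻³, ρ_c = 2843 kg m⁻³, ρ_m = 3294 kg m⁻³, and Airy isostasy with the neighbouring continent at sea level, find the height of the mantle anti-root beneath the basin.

14.7 km

By Archimedes' principle applied to the lithosphere: replacing crust with seawater at the top is compensated by replacing crust with mantle at the base: d (ρ_c − ρ_w) = a (ρ_m − ρ_c).
a = d (ρ_c − ρ_w)/(ρ_m − ρ_c) = 3.65 km × 1817/451 = 14.7 km.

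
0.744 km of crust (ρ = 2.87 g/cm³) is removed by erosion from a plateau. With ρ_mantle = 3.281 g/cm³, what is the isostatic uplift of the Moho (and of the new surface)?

0.651 km

Unloading: uplift u = e ρ_c/ρ_m = 0.744 km × 2.87/3.281 = 0.651 km.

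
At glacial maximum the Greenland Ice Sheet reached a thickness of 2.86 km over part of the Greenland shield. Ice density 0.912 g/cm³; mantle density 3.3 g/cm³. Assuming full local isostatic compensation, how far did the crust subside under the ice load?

By Archimedes' principle applied to the lithosphere: the ice load ρ_ice t is balanced by mantle displaced below, ρ_m s.
s = t ρ_ice / ρ_m = 2.86 km × 0.912/3.3 = 0.79 km.

0.79 km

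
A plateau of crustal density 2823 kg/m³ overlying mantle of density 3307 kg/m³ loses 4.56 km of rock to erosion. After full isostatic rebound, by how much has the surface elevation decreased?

Rebound u = e ρ_c/ρ_m = 4.56 km × 2823/3307 = 3.893 km.
Net surface drop = e − u = 4.56 km − 3.893 km = e (ρ_m − ρ_c)/ρ_m = 0.667 km.

0.667 km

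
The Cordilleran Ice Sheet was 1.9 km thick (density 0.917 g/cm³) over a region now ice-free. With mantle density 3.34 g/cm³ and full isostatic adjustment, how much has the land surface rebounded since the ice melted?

Removing the load lets mantle flow back in; uplift u satisfies ρ_ice t = ρ_m u.
u = t ρ_ice/ρ_m = 1.9 km × 0.917/3.34 = 0.522 km.

0.522 km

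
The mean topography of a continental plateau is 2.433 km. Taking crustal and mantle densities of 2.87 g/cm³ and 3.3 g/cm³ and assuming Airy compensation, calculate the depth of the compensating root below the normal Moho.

16.2 km

Equating mass per unit area of the two columns: the weight of the topography is balanced by the buoyancy of the root, ρ_c h = (ρ_m − ρ_c) r.
r = h · ρ_c / (ρ_m − ρ_c) = 2.433 km × 2.87 / (3.3 − 2.87) = 16.2 km.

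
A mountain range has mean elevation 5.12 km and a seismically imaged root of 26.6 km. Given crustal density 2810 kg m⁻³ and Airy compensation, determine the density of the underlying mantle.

3350 kg m⁻³

Airy balance: ρ_c h = (ρ_m − ρ_c) r → ρ_m = ρ_c (1 + h/r).
ρ_m = 2810 × (1 + 5.12 km/26.6 km) = 3350 kg m⁻³.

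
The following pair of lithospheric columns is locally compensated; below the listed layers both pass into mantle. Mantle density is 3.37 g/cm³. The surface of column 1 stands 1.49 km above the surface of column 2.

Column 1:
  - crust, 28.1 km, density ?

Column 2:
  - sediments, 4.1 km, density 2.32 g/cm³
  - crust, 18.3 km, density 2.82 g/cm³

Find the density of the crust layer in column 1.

Take the compensation level at the base of the deeper column (depth z_c below the surface of column 1) and equate Σ ρ_i t_i down to z_c; mantle fills any gap and the z_c terms cancel.
Column 1: 28.1×ρ + (z_c − 28.1)×3.37
Column 2: 1.49×0 + 4.1×2.32 + 18.3×2.82 + (z_c − 1.49 − 22.4)×3.37
The z_c×3.37 term appears on both sides and cancels. Collect the known terms of each column as K = Σ(ρt)_known − 3.37 × (depth of known layers): K_1 = 0 − 3.37×28.1 = −94.697; K_2 = 61.118 − 3.37×(1.49 + 22.4) = −19.3913.
Balance: K_1 + 28.1×ρ = K_2, so ρ = (K_2 − K_1)/28.1 = 75.3057/28.1 = 2.68 g/cm³.

2.68 g/cm³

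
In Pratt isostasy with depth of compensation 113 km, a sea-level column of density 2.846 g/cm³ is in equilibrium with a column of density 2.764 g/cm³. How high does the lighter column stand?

3.35 km

ρ_ref D = ρ (D + h) → h = D (ρ_ref − ρ)/ρ.
h = 113 km × (2.846 − 2.764)/2.764 = 3.35 km.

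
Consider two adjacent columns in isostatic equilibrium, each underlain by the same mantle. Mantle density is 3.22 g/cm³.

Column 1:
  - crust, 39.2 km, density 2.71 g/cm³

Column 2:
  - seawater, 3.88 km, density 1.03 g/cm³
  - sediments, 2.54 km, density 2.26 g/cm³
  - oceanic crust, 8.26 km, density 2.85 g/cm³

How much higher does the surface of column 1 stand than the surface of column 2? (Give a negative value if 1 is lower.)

For any compensation level in the mantle, the mantle terms cancel and isostasy reduces to e = (Σt_1 − Σt_2) − (Σ(ρt)_1 − Σ(ρt)_2) / ρ_m.
Σt_1 = 39.2 km; Σt_2 = 14.68 km; Σ(ρt)_1 = 106.232; Σ(ρt)_2 = 33.2778 (in km·g/cm³).
e = (39.2 − 14.68) − (106.232 − 33.2778) / 3.22 = 1.86 km.

1.86 km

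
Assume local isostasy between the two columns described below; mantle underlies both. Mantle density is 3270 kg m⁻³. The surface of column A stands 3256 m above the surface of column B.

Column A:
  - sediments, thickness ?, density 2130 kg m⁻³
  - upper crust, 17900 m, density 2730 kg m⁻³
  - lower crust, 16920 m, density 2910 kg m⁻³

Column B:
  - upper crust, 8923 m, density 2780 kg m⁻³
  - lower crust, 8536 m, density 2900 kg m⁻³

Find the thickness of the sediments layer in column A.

2120 m

Take the compensation level at the base of the deeper column (depth z_c below the surface of column A) and equate Σ ρ_i t_i down to z_c; mantle fills any gap and the z_c terms cancel.
Column A: x×2130 + 17900×2730 + 16920×2910 + (z_c − 34820 − x)×3270
Column B: 3256×0 + 8923×2780 + 8536×2900 + (z_c − 3256 − 17459)×3270
The z_c×3270 term appears on both sides and cancels. Collect the known terms of each column as K = Σ(ρt)_known − 3270 × (depth of known layers): K_A = 98104200 − 3270×34820 = −15757200; K_B = 49560340 − 3270×(3256 + 17459) = −18177710.
Balance: K_A − x×(3270 − 2130) = K_B, so x = (K_A − K_B)/(3270 − 2130) = 2420510/1140 = 2120 m.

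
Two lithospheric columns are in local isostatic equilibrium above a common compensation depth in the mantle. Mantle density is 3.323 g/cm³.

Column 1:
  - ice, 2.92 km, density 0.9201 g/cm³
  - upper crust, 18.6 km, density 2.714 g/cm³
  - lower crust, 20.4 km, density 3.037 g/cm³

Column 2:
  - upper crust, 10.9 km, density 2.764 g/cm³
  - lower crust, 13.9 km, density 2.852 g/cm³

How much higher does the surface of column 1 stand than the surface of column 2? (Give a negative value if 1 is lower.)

3.47 km

For any compensation level in the mantle, the mantle terms cancel and isostasy reduces to e = (Σt_1 − Σt_2) − (Σ(ρt)_1 − Σ(ρt)_2) / ρ_m.
Σt_1 = 41.92 km; Σt_2 = 24.8 km; Σ(ρt)_1 = 115.121892; Σ(ρt)_2 = 69.7704 (in km·g/cm³).
e = (41.92 − 24.8) − (115.121892 − 69.7704) / 3.323 = 3.47 km.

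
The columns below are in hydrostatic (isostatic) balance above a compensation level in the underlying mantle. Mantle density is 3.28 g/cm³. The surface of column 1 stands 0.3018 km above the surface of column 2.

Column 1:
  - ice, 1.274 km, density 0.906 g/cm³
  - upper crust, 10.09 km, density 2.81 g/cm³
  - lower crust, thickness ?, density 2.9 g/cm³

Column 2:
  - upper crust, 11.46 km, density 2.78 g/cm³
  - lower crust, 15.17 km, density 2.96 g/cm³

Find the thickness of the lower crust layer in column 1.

Take the compensation level at the base of the deeper column (depth z_c below the surface of column 1) and equate Σ ρ_i t_i down to z_c; mantle fills any gap and the z_c terms cancel.
Column 1: 1.274×0.906 + 10.09×2.81 + x×2.9 + (z_c − 11.364 − x)×3.28
Column 2: 0.3018×0 + 11.46×2.78 + 15.17×2.96 + (z_c − 0.3018 − 26.63)×3.28
The z_c×3.28 term appears on both sides and cancels. Collect the known terms of each column as K = Σ(ρt)_known − 3.28 × (depth of known layers): K_1 = 29.507144 − 3.28×11.364 = −7.766776; K_2 = 76.762 − 3.28×(0.3018 + 26.63) = −11.574304.
Balance: K_1 − x×(3.28 − 2.9) = K_2, so x = (K_1 − K_2)/(3.28 − 2.9) = 3.80753/0.38 = 10 km.

10 km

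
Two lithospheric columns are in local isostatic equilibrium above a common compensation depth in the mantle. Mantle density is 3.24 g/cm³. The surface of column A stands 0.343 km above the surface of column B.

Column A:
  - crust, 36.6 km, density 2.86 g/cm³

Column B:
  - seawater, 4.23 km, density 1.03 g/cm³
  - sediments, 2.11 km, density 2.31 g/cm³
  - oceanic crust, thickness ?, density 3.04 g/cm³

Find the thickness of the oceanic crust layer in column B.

7.43 km

Take the compensation level at the base of the deeper column (depth z_c below the surface of column A) and equate Σ ρ_i t_i down to z_c; mantle fills any gap and the z_c terms cancel.
Column A: 36.6×2.86 + (z_c − 36.6)×3.24
Column B: 0.343×0 + 4.23×1.03 + 2.11×2.31 + x×3.04 + (z_c − 0.343 − 6.34 − x)×3.24
The z_c×3.24 term appears on both sides and cancels. Collect the known terms of each column as K = Σ(ρt)_known − 3.24 × (depth of known layers): K_A = 104.676 − 3.24×36.6 = −13.908; K_B = 9.231 − 3.24×(0.343 + 6.34) = −12.42192.
Balance: K_A = K_B − x×(3.24 − 3.04), so x = (K_B − K_A)/(3.24 − 3.04) = 1.48608/0.2 = 7.43 km.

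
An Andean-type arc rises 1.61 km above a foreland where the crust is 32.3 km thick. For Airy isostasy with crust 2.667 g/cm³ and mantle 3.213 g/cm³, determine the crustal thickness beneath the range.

41.8 km

Root depth r = h ρ_c / (ρ_m − ρ_c) = 1.61 km × 2.667 / 0.546 = 7.864 km.
Total thickness = T + h + r = 32.3 km + 1.61 km + 7.864 km = 41.8 km.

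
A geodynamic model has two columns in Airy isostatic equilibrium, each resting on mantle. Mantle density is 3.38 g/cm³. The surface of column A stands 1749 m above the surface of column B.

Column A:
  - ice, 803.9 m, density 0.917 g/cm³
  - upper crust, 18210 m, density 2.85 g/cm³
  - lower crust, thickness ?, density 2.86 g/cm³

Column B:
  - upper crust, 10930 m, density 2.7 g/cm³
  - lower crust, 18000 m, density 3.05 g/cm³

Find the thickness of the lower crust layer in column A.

Take the compensation level at the base of the deeper column (depth z_c below the surface of column A) and equate Σ ρ_i t_i down to z_c; mantle fills any gap and the z_c terms cancel.
Column A: 803.9×0.917 + 18210×2.85 + x×2.86 + (z_c − 19013.9 − x)×3.38
Column B: 1749×0 + 10930×2.7 + 18000×3.05 + (z_c − 1749 − 28930)×3.38
The z_c×3.38 term appears on both sides and cancels. Collect the known terms of each column as K = Σ(ρt)_known − 3.38 × (depth of known layers): K_A = 52635.6763 − 3.38×19013.9 = −11631.3057; K_B = 84411 − 3.38×(1749 + 28930) = −19284.02.
Balance: K_A − x×(3.38 − 2.86) = K_B, so x = (K_A − K_B)/(3.38 − 2.86) = 7652.71/0.52 = 14700 m.

14700 m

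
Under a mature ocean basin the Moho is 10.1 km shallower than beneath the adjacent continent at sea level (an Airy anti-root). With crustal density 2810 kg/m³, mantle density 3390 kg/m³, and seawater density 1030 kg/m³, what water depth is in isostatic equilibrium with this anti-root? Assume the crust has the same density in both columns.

Replacing a thickness d of crust by seawater at the top must be balanced by replacing crust with mantle at the base: d (ρ_c − ρ_w) = a (ρ_m − ρ_c).
d = a (ρ_m − ρ_c)/(ρ_c − ρ_w) = 10.1 km × 580/1780 = 3.29 km.

3.29 km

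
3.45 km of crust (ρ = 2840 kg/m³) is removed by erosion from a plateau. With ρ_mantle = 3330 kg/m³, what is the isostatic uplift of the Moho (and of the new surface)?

Unloading: uplift u = e ρ_c/ρ_m = 3.45 km × 2840/3330 = 2.94 km.

2.94 km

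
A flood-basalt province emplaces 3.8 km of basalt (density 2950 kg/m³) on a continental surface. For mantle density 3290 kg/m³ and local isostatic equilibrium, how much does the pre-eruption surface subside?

3.41 km

Subaerial loading: s = t ρ_load / ρ_m.
s = 3.8 km × 2950/3290 = 3.41 km.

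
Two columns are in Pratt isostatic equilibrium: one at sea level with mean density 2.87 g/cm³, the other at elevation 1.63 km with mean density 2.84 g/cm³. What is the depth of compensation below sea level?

154 km

ρ_ref D = ρ (D + h) → D (ρ_ref − ρ) = ρ h.
D = ρ h/(ρ_ref − ρ) = 2.84 × 1.63 km/(2.87 − 2.84) = 154 km.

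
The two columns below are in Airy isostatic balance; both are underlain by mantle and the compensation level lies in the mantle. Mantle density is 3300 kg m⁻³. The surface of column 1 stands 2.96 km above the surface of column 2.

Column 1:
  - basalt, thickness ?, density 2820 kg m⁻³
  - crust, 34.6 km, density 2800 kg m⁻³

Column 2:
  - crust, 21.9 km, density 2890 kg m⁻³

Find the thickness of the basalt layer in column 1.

Take the compensation level at the base of the deeper column (depth z_c below the surface of column 1) and equate Σ ρ_i t_i down to z_c; mantle fills any gap and the z_c terms cancel.
Column 1: x×2820 + 34.6×2800 + (z_c − 34.6 − x)×3300
Column 2: 2.96×0 + 21.9×2890 + (z_c − 2.96 − 21.9)×3300
The z_c×3300 term appears on both sides and cancels. Collect the known terms of each column as K = Σ(ρt)_known − 3300 × (depth of known layers): K_1 = 96880 − 3300×34.6 = −17300; K_2 = 63291 − 3300×(2.96 + 21.9) = −18747.
Balance: K_1 − x×(3300 − 2820) = K_2, so x = (K_1 − K_2)/(3300 − 2820) = 1447/480 = 3.01 km.

3.01 km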